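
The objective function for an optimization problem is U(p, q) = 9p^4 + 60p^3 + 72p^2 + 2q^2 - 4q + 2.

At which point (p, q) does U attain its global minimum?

U(p,q) separates as A(p) + B(q) + 2, so its minimum is min A + min B + 2.
A'(p) = 36p(p + 1)(p + 4) vanishes at p ∈ {-4, -1, 0}; B'(q) = 4q - 4 vanishes at q ∈ {1}.
Local minima of A (where A''>0): A(-4)=-384, A(0)=0. Local minima of B: B(1)=-2.
So the global minimum of U is A(-4) + B(1) + 2 = -384 − 2 + 2 = -384, attained at (-4, 1).

(-4, 1)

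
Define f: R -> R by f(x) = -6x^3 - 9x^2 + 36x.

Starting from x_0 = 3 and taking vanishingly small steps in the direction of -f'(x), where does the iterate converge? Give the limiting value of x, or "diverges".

diverges

f'(x) = -18(x - 1)(x + 2), so f'(3) = -180.
Gradient descent moves in the -f' direction, i.e. x is increasing.
There is no critical point above x=3, and f' keeps the same sign, so the iterate runs off to +∞.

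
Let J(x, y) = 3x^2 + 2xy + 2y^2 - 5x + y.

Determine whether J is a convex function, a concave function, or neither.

J is quadratic, so its Hessian is the constant matrix H = [[6, 2], [2, 4]].
det(H) = 20, tr(H) = 10.
det(H) > 0 and tr(H) > 0, so H is positive definite everywhere: convex.

convex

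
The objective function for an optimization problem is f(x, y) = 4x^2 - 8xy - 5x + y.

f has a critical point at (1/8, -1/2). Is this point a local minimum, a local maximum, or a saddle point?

saddle point

The Hessian of f is constant: H = [[8, -8], [-8, 0]].
det(H) = 8·0 − (-8)² = -64.
Since det(H) < 0, H is indefinite and the critical point is a saddle point.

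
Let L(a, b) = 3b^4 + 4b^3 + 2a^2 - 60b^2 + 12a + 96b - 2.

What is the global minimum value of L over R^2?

-852

L(a,b) separates as P(a) + Q(b) − 2, so its minimum is min P + min Q − 2.
P'(a) = 4a + 12 vanishes at a ∈ {-3}; Q'(b) = 12(b - 2)(b - 1)(b + 4) vanishes at b ∈ {-4, 1, 2}.
Local minima of P (where P''>0): P(-3)=-18. Local minima of Q: Q(-4)=-832, Q(2)=32.
So the global minimum of L is P(-3) + Q(-4) − 2 = -18 − 832 − 2 = -852, attained at (-3, -4).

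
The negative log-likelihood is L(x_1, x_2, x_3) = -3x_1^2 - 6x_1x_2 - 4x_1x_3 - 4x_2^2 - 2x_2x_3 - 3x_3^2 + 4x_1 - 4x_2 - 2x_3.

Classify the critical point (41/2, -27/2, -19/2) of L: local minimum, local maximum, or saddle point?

The Hessian is constant: H = [[-6, -6, -4], [-6, -8, -2], [-4, -2, -6]].
Leading principal minors: Δ₁ = -6, Δ₂ = 12, Δ₃ = -16.
The minors alternate sign starting negative (−, +, −), so H is negative definite: a local maximum.

local maximum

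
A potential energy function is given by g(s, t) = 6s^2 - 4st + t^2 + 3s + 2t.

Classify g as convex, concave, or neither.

g is quadratic, so its Hessian is the constant matrix H = [[12, -4], [-4, 2]].
det(H) = 8, tr(H) = 14.
det(H) > 0 and tr(H) > 0, so H is positive definite everywhere: convex.

convex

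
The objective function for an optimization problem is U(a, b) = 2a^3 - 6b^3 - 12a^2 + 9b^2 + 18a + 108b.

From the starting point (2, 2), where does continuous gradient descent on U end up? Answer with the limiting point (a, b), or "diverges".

U is separable, so gradient descent decouples: a follows -∂U/∂a, b follows -∂U/∂b.
∂U/∂a = 6(a - 3)(a - 1); at a=2 this is -6, so a increases.
∂U/∂b = -18(b - 3)(b + 2); at b=2 this is 72, so b decreases.
a converges to its nearest critical value 3 (a local min of the a-part); b converges to -2. The iterate converges to (3, -2).

(3, -2)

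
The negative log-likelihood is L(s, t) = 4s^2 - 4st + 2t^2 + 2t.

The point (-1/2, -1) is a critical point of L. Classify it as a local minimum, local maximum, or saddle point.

local minimum

The Hessian of L is constant: H = [[8, -4], [-4, 4]].
det(H) = 8·4 − (-4)² = 16.
det(H) > 0 and tr(H) = 12 > 0, so H is positive definite and the point is a local minimum.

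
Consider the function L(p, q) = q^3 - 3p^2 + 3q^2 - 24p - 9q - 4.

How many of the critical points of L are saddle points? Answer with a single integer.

1

L separates as a function of p plus a function of q, so ∇L=0 decouples.
∂L/∂p = -6(p + 4) = 0 at p ∈ {-4}; ∂L/∂q = 3(q - 1)(q + 3) = 0 at q ∈ {-3, 1}.
The Hessian is diagonal: diag(L_pp, L_qq). Second derivatives: L_pp(-4)=-6; L_qq(-3)=-12, L_qq(1)=12.
Saddle points occur where the two diagonal entries have opposite signs: (-4, 1). Count: 1.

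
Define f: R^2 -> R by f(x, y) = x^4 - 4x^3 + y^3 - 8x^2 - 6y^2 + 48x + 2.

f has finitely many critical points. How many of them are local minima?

f separates as a function of x plus a function of y, so ∇f=0 decouples.
∂f/∂x = 4(x - 3)(x - 2)(x + 2) = 0 at x ∈ {-2, 2, 3}; ∂f/∂y = 3y(y - 4) = 0 at y ∈ {0, 4}.
The Hessian is diagonal: diag(f_xx, f_yy). Second derivatives: f_xx(-2)=80, f_xx(2)=-16, f_xx(3)=20; f_yy(0)=-12, f_yy(4)=12.
Local minima occur where both diagonal entries positive: (-2, 4), (3, 4). Count: 2.

2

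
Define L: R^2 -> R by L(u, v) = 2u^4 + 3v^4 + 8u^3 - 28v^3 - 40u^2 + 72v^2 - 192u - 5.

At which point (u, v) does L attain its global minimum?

(3, 0)

L(u,v) separates as P(u) + Q(v) − 5, so its minimum is min P + min Q − 5.
P'(u) = 8(u - 3)(u + 2)(u + 4) vanishes at u ∈ {-4, -2, 3}; Q'(v) = 12v(v - 4)(v - 3) vanishes at v ∈ {0, 3, 4}.
Local minima of P (where P''>0): P(-4)=128, P(3)=-558. Local minima of Q: Q(0)=0, Q(4)=128.
So the global minimum of L is P(3) + Q(0) − 5 = -558 + 0 − 5 = -563, attained at (3, 0).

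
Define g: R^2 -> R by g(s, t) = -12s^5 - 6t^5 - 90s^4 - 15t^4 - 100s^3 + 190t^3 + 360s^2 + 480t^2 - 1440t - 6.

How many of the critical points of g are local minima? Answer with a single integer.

4

g separates as a function of s plus a function of t, so ∇g=0 decouples.
∂g/∂s = -60s(s - 1)(s + 3)(s + 4) = 0 at s ∈ {-4, -3, 0, 1}; ∂g/∂t = -30(t - 4)(t - 1)(t + 3)(t + 4) = 0 at t ∈ {-4, -3, 1, 4}.
The Hessian is diagonal: diag(g_ss, g_tt). Second derivatives: g_ss(-4)=1200, g_ss(-3)=-720, g_ss(0)=720, g_ss(1)=-1200; g_tt(-4)=1200, g_tt(-3)=-840, g_tt(1)=1800, g_tt(4)=-5040.
Local minima occur where both diagonal entries positive: (-4, -4), (-4, 1), (0, -4), (0, 1). Count: 4.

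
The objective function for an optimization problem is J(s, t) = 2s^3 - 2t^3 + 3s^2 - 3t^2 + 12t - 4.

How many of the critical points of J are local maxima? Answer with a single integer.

1

J separates as a function of s plus a function of t, so ∇J=0 decouples.
∂J/∂s = 6s(s + 1) = 0 at s ∈ {-1, 0}; ∂J/∂t = -6(t - 1)(t + 2) = 0 at t ∈ {-2, 1}.
The Hessian is diagonal: diag(J_ss, J_tt). Second derivatives: J_ss(-1)=-6, J_ss(0)=6; J_tt(-2)=18, J_tt(1)=-18.
Local maxima occur where both diagonal entries negative: (-1, 1). Count: 1.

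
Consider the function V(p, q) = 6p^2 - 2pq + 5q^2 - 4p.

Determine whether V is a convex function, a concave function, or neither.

convex

V is quadratic, so its Hessian is the constant matrix H = [[12, -2], [-2, 10]].
det(H) = 116, tr(H) = 22.
det(H) > 0 and tr(H) > 0, so H is positive definite everywhere: convex.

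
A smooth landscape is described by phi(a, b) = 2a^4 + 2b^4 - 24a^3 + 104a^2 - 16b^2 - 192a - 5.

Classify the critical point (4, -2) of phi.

local minimum

The mixed partial ∂²phi/∂a∂b is 0, so the Hessian at any point is diag(phi_aa, phi_bb) = diag(8(3a^2 - 18a + 26), 8(3b^2 - 4)).
At (4, -2): H = diag(16, 64).
Both eigenvalues are positive, so H is positive definite: a local minimum.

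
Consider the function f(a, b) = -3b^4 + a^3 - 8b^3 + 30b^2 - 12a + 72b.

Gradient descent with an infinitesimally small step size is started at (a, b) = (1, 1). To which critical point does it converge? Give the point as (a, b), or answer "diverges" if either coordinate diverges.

(2, -1)

f is separable, so gradient descent decouples: a follows -∂f/∂a, b follows -∂f/∂b.
∂f/∂a = 3(a - 2)(a + 2); at a=1 this is -9, so a increases.
∂f/∂b = -12(b - 2)(b + 1)(b + 3); at b=1 this is 96, so b decreases.
a converges to its nearest critical value 2 (a local min of the a-part); b converges to -1. The iterate converges to (2, -1).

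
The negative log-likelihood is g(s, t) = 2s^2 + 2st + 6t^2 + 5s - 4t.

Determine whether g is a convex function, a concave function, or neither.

convex

g is quadratic, so its Hessian is the constant matrix H = [[4, 2], [2, 12]].
det(H) = 44, tr(H) = 16.
det(H) > 0 and tr(H) > 0, so H is positive definite everywhere: convex.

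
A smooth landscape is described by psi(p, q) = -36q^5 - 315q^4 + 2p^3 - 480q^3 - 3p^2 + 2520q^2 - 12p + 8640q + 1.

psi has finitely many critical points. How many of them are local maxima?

psi separates as a function of p plus a function of q, so ∇psi=0 decouples.
∂psi/∂p = 6(p - 2)(p + 1) = 0 at p ∈ {-1, 2}; ∂psi/∂q = -180(q - 2)(q + 2)(q + 3)(q + 4) = 0 at q ∈ {-4, -3, -2, 2}.
The Hessian is diagonal: diag(psi_pp, psi_qq). Second derivatives: psi_pp(-1)=-18, psi_pp(2)=18; psi_qq(-4)=2160, psi_qq(-3)=-900, psi_qq(-2)=1440, psi_qq(2)=-21600.
Local maxima occur where both diagonal entries negative: (-1, -3), (-1, 2). Count: 2.

2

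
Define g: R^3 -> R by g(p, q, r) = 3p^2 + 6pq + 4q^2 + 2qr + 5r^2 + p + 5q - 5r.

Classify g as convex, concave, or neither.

convex

g is quadratic, so its Hessian is the constant matrix H = [[6, 6, 0], [6, 8, 2], [0, 2, 10]].
Leading principal minors: 6, 12, 96.
All positive ⇒ H ≻ 0 ⇒ convex.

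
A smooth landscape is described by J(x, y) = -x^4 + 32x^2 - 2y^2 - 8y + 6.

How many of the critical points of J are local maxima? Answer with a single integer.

J separates as a function of x plus a function of y, so ∇J=0 decouples.
∂J/∂x = -4x(x - 4)(x + 4) = 0 at x ∈ {-4, 0, 4}; ∂J/∂y = -4(y + 2) = 0 at y ∈ {-2}.
The Hessian is diagonal: diag(J_xx, J_yy). Second derivatives: J_xx(-4)=-128, J_xx(0)=64, J_xx(4)=-128; J_yy(-2)=-4.
Local maxima occur where both diagonal entries negative: (-4, -2), (4, -2). Count: 2.

2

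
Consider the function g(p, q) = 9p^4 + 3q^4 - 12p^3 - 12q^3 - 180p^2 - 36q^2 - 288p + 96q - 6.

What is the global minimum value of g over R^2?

-2694

g(p,q) separates as A(p) + B(q) − 6, so its minimum is min A + min B − 6.
A'(p) = 36(p - 4)(p + 1)(p + 2) vanishes at p ∈ {-2, -1, 4}; B'(q) = 12(q - 4)(q - 1)(q + 2) vanishes at q ∈ {-2, 1, 4}.
Local minima of A (where A''>0): A(-2)=96, A(4)=-2496. Local minima of B: B(-2)=-192, B(4)=-192.
So the global minimum of g is A(4) + B(-2) − 6 = -2496 − 192 − 6 = -2694, attained at (4, -2).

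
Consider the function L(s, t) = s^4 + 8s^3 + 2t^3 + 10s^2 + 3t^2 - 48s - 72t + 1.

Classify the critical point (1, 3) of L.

local minimum

The mixed partial ∂²L/∂s∂t is 0, so the Hessian at any point is diag(L_ss, L_tt) = diag(4(3s^2 + 12s + 5), 6(2t + 1)).
At (1, 3): H = diag(80, 42).
Both eigenvalues are positive, so H is positive definite: a local minimum.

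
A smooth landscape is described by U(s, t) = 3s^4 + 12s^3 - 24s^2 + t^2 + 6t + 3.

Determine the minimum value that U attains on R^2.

U(s,t) separates as P(s) + Q(t) + 3, so its minimum is min P + min Q + 3.
P'(s) = 12s(s - 1)(s + 4) vanishes at s ∈ {-4, 0, 1}; Q'(t) = 2(t + 3) vanishes at t ∈ {-3}.
Local minima of P (where P''>0): P(-4)=-384, P(1)=-9. Local minima of Q: Q(-3)=-9.
So the global minimum of U is P(-4) + Q(-3) + 3 = -384 − 9 + 3 = -390, attained at (-4, -3).

-390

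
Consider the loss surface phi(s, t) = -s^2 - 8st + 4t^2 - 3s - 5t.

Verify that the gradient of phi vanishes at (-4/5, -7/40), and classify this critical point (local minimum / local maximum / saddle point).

∇phi = (-2s - 8t - 3, -8s + 8t - 5); substituting (-4/5, -7/40) gives ∇phi = (0, 0), so (-4/5, -7/40) is indeed a critical point.
The Hessian of phi is constant: H = [[-2, -8], [-8, 8]].
det(H) = (-2)·8 − (-8)² = -80.
Since det(H) < 0, H is indefinite and the critical point is a saddle point.

saddle point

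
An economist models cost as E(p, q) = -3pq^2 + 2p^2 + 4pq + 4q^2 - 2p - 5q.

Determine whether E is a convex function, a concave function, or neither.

The term -3pq^2 is cubic, so the Hessian is not constant.
∂²E/∂q² = -6p + 8, which takes both signs as p varies (negative for sufficiently large p). A diagonal entry of the Hessian changing sign means the Hessian is neither positive- nor negative-semidefinite on all of R^2.

neither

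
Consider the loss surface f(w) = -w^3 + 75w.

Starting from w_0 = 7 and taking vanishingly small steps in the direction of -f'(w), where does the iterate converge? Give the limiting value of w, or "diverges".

f'(w) = -3(w - 5)(w + 5), so f'(7) = -72.
Gradient descent moves in the -f' direction, i.e. w is increasing.
There is no critical point above w=7, and f' keeps the same sign, so the iterate runs off to +∞.

diverges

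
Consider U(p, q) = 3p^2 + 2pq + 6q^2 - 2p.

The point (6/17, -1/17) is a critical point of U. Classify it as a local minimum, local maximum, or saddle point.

local minimum

The Hessian of U is constant: H = [[6, 2], [2, 12]].
det(H) = 6·12 − 2² = 68.
det(H) > 0 and tr(H) = 18 > 0, so H is positive definite and the point is a local minimum.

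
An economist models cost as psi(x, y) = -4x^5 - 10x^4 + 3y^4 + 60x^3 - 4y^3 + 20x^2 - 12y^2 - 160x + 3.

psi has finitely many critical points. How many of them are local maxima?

psi separates as a function of x plus a function of y, so ∇psi=0 decouples.
∂psi/∂x = -20(x - 2)(x - 1)(x + 1)(x + 4) = 0 at x ∈ {-4, -1, 1, 2}; ∂psi/∂y = 12y(y - 2)(y + 1) = 0 at y ∈ {-1, 0, 2}.
The Hessian is diagonal: diag(psi_xx, psi_yy). Second derivatives: psi_xx(-4)=1800, psi_xx(-1)=-360, psi_xx(1)=200, psi_xx(2)=-360; psi_yy(-1)=36, psi_yy(0)=-24, psi_yy(2)=72.
Local maxima occur where both diagonal entries negative: (-1, 0), (2, 0). Count: 2.

2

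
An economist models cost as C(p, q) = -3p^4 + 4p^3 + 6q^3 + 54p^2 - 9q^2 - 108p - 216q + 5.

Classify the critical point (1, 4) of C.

The mixed partial ∂²C/∂p∂q is 0, so the Hessian at any point is diag(C_pp, C_qq) = diag(12(-3p^2 + 2p + 9), 18(2q - 1)).
At (1, 4): H = diag(96, 126).
Both eigenvalues are positive, so H is positive definite: a local minimum.

local minimum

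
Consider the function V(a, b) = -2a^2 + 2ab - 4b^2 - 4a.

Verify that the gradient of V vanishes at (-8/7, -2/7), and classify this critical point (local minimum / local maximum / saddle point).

local maximum

∇V = (-4a + 2b - 4, 2a - 8b); substituting (-8/7, -2/7) gives ∇V = (0, 0), so (-8/7, -2/7) is indeed a critical point.
The Hessian of V is constant: H = [[-4, 2], [2, -8]].
det(H) = (-4)·(-8) − 2² = 28.
det(H) > 0 and tr(H) = -12 < 0, so H is negative definite and the point is a local maximum.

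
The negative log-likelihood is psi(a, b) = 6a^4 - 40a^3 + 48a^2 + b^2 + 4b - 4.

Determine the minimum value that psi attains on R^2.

psi(a,b) separates as P(a) + Q(b) − 4, so its minimum is min P + min Q − 4.
P'(a) = 24a(a - 4)(a - 1) vanishes at a ∈ {0, 1, 4}; Q'(b) = 2b + 4 vanishes at b ∈ {-2}.
Local minima of P (where P''>0): P(0)=0, P(4)=-256. Local minima of Q: Q(-2)=-4.
So the global minimum of psi is P(4) + Q(-2) − 4 = -256 − 4 − 4 = -264, attained at (4, -2).

-264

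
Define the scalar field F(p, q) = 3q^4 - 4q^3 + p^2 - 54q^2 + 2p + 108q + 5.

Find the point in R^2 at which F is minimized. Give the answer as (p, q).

(-1, -3)

F(p,q) separates as A(p) + B(q) + 5, so its minimum is min A + min B + 5.
A'(p) = 2p + 2 vanishes at p ∈ {-1}; B'(q) = 12(q - 3)(q - 1)(q + 3) vanishes at q ∈ {-3, 1, 3}.
Local minima of A (where A''>0): A(-1)=-1. Local minima of B: B(-3)=-459, B(3)=-27.
So the global minimum of F is A(-1) + B(-3) + 5 = -1 − 459 + 5 = -455, attained at (-1, -3).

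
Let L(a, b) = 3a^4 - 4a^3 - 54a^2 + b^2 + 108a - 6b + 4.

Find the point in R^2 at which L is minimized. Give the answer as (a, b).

L(a,b) separates as P(a) + Q(b) + 4, so its minimum is min P + min Q + 4.
P'(a) = 12(a - 3)(a - 1)(a + 3) vanishes at a ∈ {-3, 1, 3}; Q'(b) = 2b - 6 vanishes at b ∈ {3}.
Local minima of P (where P''>0): P(-3)=-459, P(3)=-27. Local minima of Q: Q(3)=-9.
So the global minimum of L is P(-3) + Q(3) + 4 = -459 − 9 + 4 = -464, attained at (-3, 3).

(-3, 3)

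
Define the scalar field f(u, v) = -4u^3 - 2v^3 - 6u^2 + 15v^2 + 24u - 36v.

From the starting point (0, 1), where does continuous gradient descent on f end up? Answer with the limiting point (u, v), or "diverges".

f is separable, so gradient descent decouples: u follows -∂f/∂u, v follows -∂f/∂v.
∂f/∂u = -12(u - 1)(u + 2); at u=0 this is 24, so u decreases.
∂f/∂v = -6(v - 3)(v - 2); at v=1 this is -12, so v increases.
u converges to its nearest critical value -2 (a local min of the u-part); v converges to 2. The iterate converges to (-2, 2).

(-2, 2)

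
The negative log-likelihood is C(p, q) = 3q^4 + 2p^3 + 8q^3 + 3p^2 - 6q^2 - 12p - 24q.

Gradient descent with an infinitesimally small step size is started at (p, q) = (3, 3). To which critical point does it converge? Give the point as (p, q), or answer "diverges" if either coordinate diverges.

C is separable, so gradient descent decouples: p follows -∂C/∂p, q follows -∂C/∂q.
∂C/∂p = 6(p - 1)(p + 2); at p=3 this is 60, so p decreases.
∂C/∂q = 12(q - 1)(q + 1)(q + 2); at q=3 this is 480, so q decreases.
p converges to its nearest critical value 1 (a local min of the p-part); q converges to 1. The iterate converges to (1, 1).

(1, 1)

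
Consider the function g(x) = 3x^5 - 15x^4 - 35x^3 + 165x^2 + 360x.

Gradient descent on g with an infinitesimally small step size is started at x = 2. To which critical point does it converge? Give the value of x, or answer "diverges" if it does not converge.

g'(x) = 15(x - 4)(x - 3)(x + 1)(x + 2), so g'(2) = 360.
Gradient descent moves in the -g' direction, i.e. x is decreasing.
The nearest critical point in that direction is x = -1, where g'' = 300 > 0 (a local minimum). The iterate converges there.

-1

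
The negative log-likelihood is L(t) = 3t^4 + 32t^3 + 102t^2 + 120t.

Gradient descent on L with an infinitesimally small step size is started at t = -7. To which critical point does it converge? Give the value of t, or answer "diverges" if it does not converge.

-5

L'(t) = 12(t + 1)(t + 2)(t + 5), so L'(-7) = -720.
Gradient descent moves in the -L' direction, i.e. t is increasing.
The nearest critical point in that direction is t = -5, where L'' = 144 > 0 (a local minimum). The iterate converges there.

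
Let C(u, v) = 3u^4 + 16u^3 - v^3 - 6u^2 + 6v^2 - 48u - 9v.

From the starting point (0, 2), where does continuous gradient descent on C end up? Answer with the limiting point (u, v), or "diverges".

C is separable, so gradient descent decouples: u follows -∂C/∂u, v follows -∂C/∂v.
∂C/∂u = 12(u - 1)(u + 1)(u + 4); at u=0 this is -48, so u increases.
∂C/∂v = -3(v - 3)(v - 1); at v=2 this is 3, so v decreases.
u converges to its nearest critical value 1 (a local min of the u-part); v converges to 1. The iterate converges to (1, 1).

(1, 1)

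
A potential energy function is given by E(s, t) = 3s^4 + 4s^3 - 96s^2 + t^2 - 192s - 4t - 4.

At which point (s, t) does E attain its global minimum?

(4, 2)

E(s,t) separates as P(s) + Q(t) − 4, so its minimum is min P + min Q − 4.
P'(s) = 12(s - 4)(s + 1)(s + 4) vanishes at s ∈ {-4, -1, 4}; Q'(t) = 2(t - 2) vanishes at t ∈ {2}.
Local minima of P (where P''>0): P(-4)=-256, P(4)=-1280. Local minima of Q: Q(2)=-4.
So the global minimum of E is P(4) + Q(2) − 4 = -1280 − 4 − 4 = -1288, attained at (4, 2).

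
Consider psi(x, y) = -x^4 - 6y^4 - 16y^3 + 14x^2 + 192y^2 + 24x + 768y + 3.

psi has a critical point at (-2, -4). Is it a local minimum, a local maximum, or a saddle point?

The mixed partial ∂²psi/∂x∂y is 0, so the Hessian at any point is diag(psi_xx, psi_yy) = diag(4(-3x^2 + 7), 24(-3y^2 - 4y + 16)).
At (-2, -4): H = diag(-20, -384).
Both eigenvalues are negative, so H is negative definite: a local maximum.

local maximum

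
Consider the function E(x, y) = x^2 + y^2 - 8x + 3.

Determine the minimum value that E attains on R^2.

-13

E(x,y) separates as P(x) + Q(y) + 3, so its minimum is min P + min Q + 3.
P'(x) = 2x - 8 vanishes at x ∈ {4}; Q'(y) = 2y vanishes at y ∈ {0}.
Local minima of P (where P''>0): P(4)=-16. Local minima of Q: Q(0)=0.
So the global minimum of E is P(4) + Q(0) + 3 = -16 + 0 + 3 = -13, attained at (4, 0).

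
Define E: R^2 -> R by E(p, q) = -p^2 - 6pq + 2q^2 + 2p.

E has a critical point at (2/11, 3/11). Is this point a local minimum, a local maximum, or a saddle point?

saddle point

The Hessian of E is constant: H = [[-2, -6], [-6, 4]].
det(H) = (-2)·4 − (-6)² = -44.
Since det(H) < 0, H is indefinite and the critical point is a saddle point.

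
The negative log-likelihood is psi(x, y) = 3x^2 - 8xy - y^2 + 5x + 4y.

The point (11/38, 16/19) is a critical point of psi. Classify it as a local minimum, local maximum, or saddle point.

saddle point

The Hessian of psi is constant: H = [[6, -8], [-8, -2]].
det(H) = 6·(-2) − (-8)² = -76.
Since det(H) < 0, H is indefinite and the critical point is a saddle point.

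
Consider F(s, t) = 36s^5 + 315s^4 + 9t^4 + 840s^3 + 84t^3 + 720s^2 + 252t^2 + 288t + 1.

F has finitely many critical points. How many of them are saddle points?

F separates as a function of s plus a function of t, so ∇F=0 decouples.
∂F/∂s = 180s(s + 1)(s + 2)(s + 4) = 0 at s ∈ {-4, -2, -1, 0}; ∂F/∂t = 36(t + 1)(t + 2)(t + 4) = 0 at t ∈ {-4, -2, -1}.
The Hessian is diagonal: diag(F_ss, F_tt). Second derivatives: F_ss(-4)=-4320, F_ss(-2)=720, F_ss(-1)=-540, F_ss(0)=1440; F_tt(-4)=216, F_tt(-2)=-72, F_tt(-1)=108.
Saddle points occur where the two diagonal entries have opposite signs: (-4, -4), (-4, -1), (-2, -2), (-1, -4), (-1, -1), (0, -2). Count: 6.

6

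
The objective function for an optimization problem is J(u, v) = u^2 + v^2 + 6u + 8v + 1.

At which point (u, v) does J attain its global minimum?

J(u,v) separates as P(u) + Q(v) + 1, so its minimum is min P + min Q + 1.
P'(u) = 2u + 6 vanishes at u ∈ {-3}; Q'(v) = 2v + 8 vanishes at v ∈ {-4}.
Local minima of P (where P''>0): P(-3)=-9. Local minima of Q: Q(-4)=-16.
So the global minimum of J is P(-3) + Q(-4) + 1 = -9 − 16 + 1 = -24, attained at (-3, -4).

(-3, -4)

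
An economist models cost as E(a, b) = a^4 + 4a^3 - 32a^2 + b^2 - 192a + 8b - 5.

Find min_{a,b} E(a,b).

-789

E(a,b) separates as P(a) + Q(b) − 5, so its minimum is min P + min Q − 5.
P'(a) = 4(a - 4)(a + 3)(a + 4) vanishes at a ∈ {-4, -3, 4}; Q'(b) = 2b + 8 vanishes at b ∈ {-4}.
Local minima of P (where P''>0): P(-4)=256, P(4)=-768. Local minima of Q: Q(-4)=-16.
So the global minimum of E is P(4) + Q(-4) − 5 = -768 − 16 − 5 = -789, attained at (4, -4).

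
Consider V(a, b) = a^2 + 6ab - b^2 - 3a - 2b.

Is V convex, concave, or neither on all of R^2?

neither

V is quadratic, so its Hessian is the constant matrix H = [[2, 6], [6, -2]].
det(H) = -40, tr(H) = 0.
det(H) < 0, so H is indefinite: neither convex nor concave.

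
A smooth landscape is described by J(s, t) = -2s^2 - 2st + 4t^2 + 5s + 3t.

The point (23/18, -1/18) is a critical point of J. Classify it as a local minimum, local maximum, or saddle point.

The Hessian of J is constant: H = [[-4, -2], [-2, 8]].
det(H) = (-4)·8 − (-2)² = -36.
Since det(H) < 0, H is indefinite and the critical point is a saddle point.

saddle point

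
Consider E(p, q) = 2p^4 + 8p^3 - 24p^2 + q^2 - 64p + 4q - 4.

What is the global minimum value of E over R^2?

-136

E(p,q) separates as A(p) + B(q) − 4, so its minimum is min A + min B − 4.
A'(p) = 8(p - 2)(p + 1)(p + 4) vanishes at p ∈ {-4, -1, 2}; B'(q) = 2q + 4 vanishes at q ∈ {-2}.
Local minima of A (where A''>0): A(-4)=-128, A(2)=-128. Local minima of B: B(-2)=-4.
So the global minimum of E is A(-4) + B(-2) − 4 = -128 − 4 − 4 = -136, attained at (-4, -2).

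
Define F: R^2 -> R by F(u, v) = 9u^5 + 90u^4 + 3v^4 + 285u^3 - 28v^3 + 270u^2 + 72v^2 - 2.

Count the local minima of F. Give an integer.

F separates as a function of u plus a function of v, so ∇F=0 decouples.
∂F/∂u = 45u(u + 1)(u + 3)(u + 4) = 0 at u ∈ {-4, -3, -1, 0}; ∂F/∂v = 12v(v - 4)(v - 3) = 0 at v ∈ {0, 3, 4}.
The Hessian is diagonal: diag(F_uu, F_vv). Second derivatives: F_uu(-4)=-540, F_uu(-3)=270, F_uu(-1)=-270, F_uu(0)=540; F_vv(0)=144, F_vv(3)=-36, F_vv(4)=48.
Local minima occur where both diagonal entries positive: (-3, 0), (-3, 4), (0, 0), (0, 4). Count: 4.

4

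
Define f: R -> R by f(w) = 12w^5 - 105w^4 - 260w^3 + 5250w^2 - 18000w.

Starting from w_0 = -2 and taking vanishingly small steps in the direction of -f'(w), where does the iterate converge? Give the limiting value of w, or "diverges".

3

f'(w) = 60(w - 5)(w - 4)(w - 3)(w + 5), so f'(-2) = -37800.
Gradient descent moves in the -f' direction, i.e. w is increasing.
The nearest critical point in that direction is w = 3, where f'' = 960 > 0 (a local minimum). The iterate converges there.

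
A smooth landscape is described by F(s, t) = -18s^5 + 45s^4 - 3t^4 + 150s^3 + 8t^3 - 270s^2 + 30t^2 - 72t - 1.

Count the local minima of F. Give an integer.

2

F separates as a function of s plus a function of t, so ∇F=0 decouples.
∂F/∂s = -90s(s - 3)(s - 1)(s + 2) = 0 at s ∈ {-2, 0, 1, 3}; ∂F/∂t = -12(t - 3)(t - 1)(t + 2) = 0 at t ∈ {-2, 1, 3}.
The Hessian is diagonal: diag(F_ss, F_tt). Second derivatives: F_ss(-2)=2700, F_ss(0)=-540, F_ss(1)=540, F_ss(3)=-2700; F_tt(-2)=-180, F_tt(1)=72, F_tt(3)=-120.
Local minima occur where both diagonal entries positive: (-2, 1), (1, 1). Count: 2.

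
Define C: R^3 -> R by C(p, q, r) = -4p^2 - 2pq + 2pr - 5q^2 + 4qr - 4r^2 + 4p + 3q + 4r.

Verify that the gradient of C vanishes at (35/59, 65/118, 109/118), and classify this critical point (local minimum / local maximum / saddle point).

local maximum

∇C = (-8p - 2q + 2r + 4, -2p - 10q + 4r + 3, 2p + 4q - 8r + 4); substituting (35/59, 65/118, 109/118) gives ∇C = (0, 0, 0), so (35/59, 65/118, 109/118) is indeed a critical point.
The Hessian is constant: H = [[-8, -2, 2], [-2, -10, 4], [2, 4, -8]].
Leading principal minors: Δ₁ = -8, Δ₂ = 76, Δ₃ = -472.
The minors alternate sign starting negative (−, +, −), so H is negative definite: a local maximum.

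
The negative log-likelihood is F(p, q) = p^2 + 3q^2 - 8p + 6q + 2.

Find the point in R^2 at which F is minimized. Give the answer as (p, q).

(4, -1)

F(p,q) separates as A(p) + B(q) + 2, so its minimum is min A + min B + 2.
A'(p) = 2p - 8 vanishes at p ∈ {4}; B'(q) = 6q + 6 vanishes at q ∈ {-1}.
Local minima of A (where A''>0): A(4)=-16. Local minima of B: B(-1)=-3.
So the global minimum of F is A(4) + B(-1) + 2 = -16 − 3 + 2 = -17, attained at (4, -1).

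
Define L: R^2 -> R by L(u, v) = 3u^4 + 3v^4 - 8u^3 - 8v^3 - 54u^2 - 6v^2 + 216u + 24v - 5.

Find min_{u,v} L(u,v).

L(u,v) separates as P(u) + Q(v) − 5, so its minimum is min P + min Q − 5.
P'(u) = 12(u - 3)(u - 2)(u + 3) vanishes at u ∈ {-3, 2, 3}; Q'(v) = 12(v - 2)(v - 1)(v + 1) vanishes at v ∈ {-1, 1, 2}.
Local minima of P (where P''>0): P(-3)=-675, P(3)=189. Local minima of Q: Q(-1)=-19, Q(2)=8.
So the global minimum of L is P(-3) + Q(-1) − 5 = -675 − 19 − 5 = -699, attained at (-3, -1).

-699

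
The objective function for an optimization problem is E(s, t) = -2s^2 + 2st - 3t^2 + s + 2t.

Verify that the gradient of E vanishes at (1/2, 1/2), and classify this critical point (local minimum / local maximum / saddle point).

local maximum

∇E = (-4s + 2t + 1, 2s - 6t + 2); substituting (1/2, 1/2) gives ∇E = (0, 0), so (1/2, 1/2) is indeed a critical point.
The Hessian of E is constant: H = [[-4, 2], [2, -6]].
det(H) = (-4)·(-6) − 2² = 20.
det(H) > 0 and tr(H) = -10 < 0, so H is negative definite and the point is a local maximum.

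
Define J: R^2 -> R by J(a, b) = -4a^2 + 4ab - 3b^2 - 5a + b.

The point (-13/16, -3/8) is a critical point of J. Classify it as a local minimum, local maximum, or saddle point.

local maximum

The Hessian of J is constant: H = [[-8, 4], [4, -6]].
det(H) = (-8)·(-6) − 4² = 32.
det(H) > 0 and tr(H) = -14 < 0, so H is negative definite and the point is a local maximum.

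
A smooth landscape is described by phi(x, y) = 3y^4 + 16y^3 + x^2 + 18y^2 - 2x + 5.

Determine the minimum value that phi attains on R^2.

phi(x,y) separates as P(x) + Q(y) + 5, so its minimum is min P + min Q + 5.
P'(x) = 2x - 2 vanishes at x ∈ {1}; Q'(y) = 12y(y + 1)(y + 3) vanishes at y ∈ {-3, -1, 0}.
Local minima of P (where P''>0): P(1)=-1. Local minima of Q: Q(-3)=-27, Q(0)=0.
So the global minimum of phi is P(1) + Q(-3) + 5 = -1 − 27 + 5 = -23, attained at (1, -3).

-23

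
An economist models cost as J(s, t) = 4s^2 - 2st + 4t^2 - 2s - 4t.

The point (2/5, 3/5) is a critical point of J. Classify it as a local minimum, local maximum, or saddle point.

The Hessian of J is constant: H = [[8, -2], [-2, 8]].
det(H) = 8·8 − (-2)² = 60.
det(H) > 0 and tr(H) = 16 > 0, so H is positive definite and the point is a local minimum.

local minimum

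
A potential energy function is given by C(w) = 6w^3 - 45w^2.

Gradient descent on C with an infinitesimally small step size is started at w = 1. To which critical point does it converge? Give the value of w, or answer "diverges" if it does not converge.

5

C'(w) = 18w(w - 5), so C'(1) = -72.
Gradient descent moves in the -C' direction, i.e. w is increasing.
The nearest critical point in that direction is w = 5, where C'' = 90 > 0 (a local minimum). The iterate converges there.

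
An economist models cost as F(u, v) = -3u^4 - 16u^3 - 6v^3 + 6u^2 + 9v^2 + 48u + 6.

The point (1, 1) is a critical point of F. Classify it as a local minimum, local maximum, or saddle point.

The mixed partial ∂²F/∂u∂v is 0, so the Hessian at any point is diag(F_uu, F_vv) = diag(12(-3u^2 - 8u + 1), 18(-2v + 1)).
At (1, 1): H = diag(-120, -18).
Both eigenvalues are negative, so H is negative definite: a local maximum.

local maximum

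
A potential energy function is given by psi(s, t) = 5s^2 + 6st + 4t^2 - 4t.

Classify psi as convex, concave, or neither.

convex

psi is quadratic, so its Hessian is the constant matrix H = [[10, 6], [6, 8]].
det(H) = 44, tr(H) = 18.
det(H) > 0 and tr(H) > 0, so H is positive definite everywhere: convex.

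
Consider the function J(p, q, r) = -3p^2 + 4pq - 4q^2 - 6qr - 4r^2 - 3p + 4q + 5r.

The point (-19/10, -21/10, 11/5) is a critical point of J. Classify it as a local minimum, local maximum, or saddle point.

local maximum

The Hessian is constant: H = [[-6, 4, 0], [4, -8, -6], [0, -6, -8]].
Leading principal minors: Δ₁ = -6, Δ₂ = 32, Δ₃ = -40.
The minors alternate sign starting negative (−, +, −), so H is negative definite: a local maximum.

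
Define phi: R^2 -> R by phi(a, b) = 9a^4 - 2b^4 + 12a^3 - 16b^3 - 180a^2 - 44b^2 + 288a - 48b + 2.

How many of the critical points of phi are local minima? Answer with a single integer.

2

phi separates as a function of a plus a function of b, so ∇phi=0 decouples.
∂phi/∂a = 36(a - 2)(a - 1)(a + 4) = 0 at a ∈ {-4, 1, 2}; ∂phi/∂b = -8(b + 1)(b + 2)(b + 3) = 0 at b ∈ {-3, -2, -1}.
The Hessian is diagonal: diag(phi_aa, phi_bb). Second derivatives: phi_aa(-4)=1080, phi_aa(1)=-180, phi_aa(2)=216; phi_bb(-3)=-16, phi_bb(-2)=8, phi_bb(-1)=-16.
Local minima occur where both diagonal entries positive: (-4, -2), (2, -2). Count: 2.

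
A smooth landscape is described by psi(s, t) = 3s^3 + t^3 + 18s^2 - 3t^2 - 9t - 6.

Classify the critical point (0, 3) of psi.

local minimum

The mixed partial ∂²psi/∂s∂t is 0, so the Hessian at any point is diag(psi_ss, psi_tt) = diag(18(s + 2), 6(t - 1)).
At (0, 3): H = diag(36, 12).
Both eigenvalues are positive, so H is positive definite: a local minimum.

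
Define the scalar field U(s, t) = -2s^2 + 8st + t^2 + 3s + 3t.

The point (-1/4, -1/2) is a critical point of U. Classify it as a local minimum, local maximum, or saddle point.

The Hessian of U is constant: H = [[-4, 8], [8, 2]].
det(H) = (-4)·2 − 8² = -72.
Since det(H) < 0, H is indefinite and the critical point is a saddle point.

saddle point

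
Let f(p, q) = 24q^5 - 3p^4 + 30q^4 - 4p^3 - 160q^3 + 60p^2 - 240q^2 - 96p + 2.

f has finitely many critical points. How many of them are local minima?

2

f separates as a function of p plus a function of q, so ∇f=0 decouples.
∂f/∂p = -12(p - 2)(p - 1)(p + 4) = 0 at p ∈ {-4, 1, 2}; ∂f/∂q = 120q(q - 2)(q + 1)(q + 2) = 0 at q ∈ {-2, -1, 0, 2}.
The Hessian is diagonal: diag(f_pp, f_qq). Second derivatives: f_pp(-4)=-360, f_pp(1)=60, f_pp(2)=-72; f_qq(-2)=-960, f_qq(-1)=360, f_qq(0)=-480, f_qq(2)=2880.
Local minima occur where both diagonal entries positive: (1, -1), (1, 2). Count: 2.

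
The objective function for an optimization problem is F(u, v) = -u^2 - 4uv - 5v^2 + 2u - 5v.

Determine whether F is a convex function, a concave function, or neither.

F is quadratic, so its Hessian is the constant matrix H = [[-2, -4], [-4, -10]].
det(H) = 4, tr(H) = -12.
det(H) > 0 and tr(H) < 0, so H is negative definite everywhere: concave.

concave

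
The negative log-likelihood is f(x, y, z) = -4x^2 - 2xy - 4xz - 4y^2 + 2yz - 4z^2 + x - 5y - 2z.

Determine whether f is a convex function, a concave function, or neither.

concave

f is quadratic, so its Hessian is the constant matrix H = [[-8, -2, -4], [-2, -8, 2], [-4, 2, -8]].
Leading principal minors: -8, 60, -288.
Signs alternate −, +, − ⇒ H ≺ 0 ⇒ concave.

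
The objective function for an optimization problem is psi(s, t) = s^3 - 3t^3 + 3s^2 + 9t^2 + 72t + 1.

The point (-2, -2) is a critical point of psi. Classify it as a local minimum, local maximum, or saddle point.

The mixed partial ∂²psi/∂s∂t is 0, so the Hessian at any point is diag(psi_ss, psi_tt) = diag(6(s + 1), 18(-t + 1)).
At (-2, -2): H = diag(-6, 54).
The eigenvalues have opposite signs, so H is indefinite: a saddle point.

saddle point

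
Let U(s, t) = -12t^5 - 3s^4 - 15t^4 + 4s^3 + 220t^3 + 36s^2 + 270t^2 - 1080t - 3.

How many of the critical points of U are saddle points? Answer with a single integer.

6

U separates as a function of s plus a function of t, so ∇U=0 decouples.
∂U/∂s = -12s(s - 3)(s + 2) = 0 at s ∈ {-2, 0, 3}; ∂U/∂t = -60(t - 3)(t - 1)(t + 2)(t + 3) = 0 at t ∈ {-3, -2, 1, 3}.
The Hessian is diagonal: diag(U_ss, U_tt). Second derivatives: U_ss(-2)=-120, U_ss(0)=72, U_ss(3)=-180; U_tt(-3)=1440, U_tt(-2)=-900, U_tt(1)=1440, U_tt(3)=-3600.
Saddle points occur where the two diagonal entries have opposite signs: (-2, -3), (-2, 1), (0, -2), (0, 3), (3, -3), (3, 1). Count: 6.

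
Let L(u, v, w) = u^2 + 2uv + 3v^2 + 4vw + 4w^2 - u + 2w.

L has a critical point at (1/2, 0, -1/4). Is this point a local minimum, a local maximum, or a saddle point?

The Hessian is constant: H = [[2, 2, 0], [2, 6, 4], [0, 4, 8]].
Leading principal minors: Δ₁ = 2, Δ₂ = 8, Δ₃ = 32.
All leading minors are positive, so H is positive definite: a local minimum.

local minimum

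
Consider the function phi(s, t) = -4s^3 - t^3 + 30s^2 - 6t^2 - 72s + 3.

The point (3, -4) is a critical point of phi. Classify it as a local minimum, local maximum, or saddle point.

saddle point

The mixed partial ∂²phi/∂s∂t is 0, so the Hessian at any point is diag(phi_ss, phi_tt) = diag(12(-2s + 5), -6(t + 2)).
At (3, -4): H = diag(-12, 12).
The eigenvalues have opposite signs, so H is indefinite: a saddle point.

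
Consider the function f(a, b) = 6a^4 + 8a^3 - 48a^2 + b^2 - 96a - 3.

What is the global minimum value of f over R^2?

-227

f(a,b) separates as P(a) + Q(b) − 3, so its minimum is min P + min Q − 3.
P'(a) = 24(a - 2)(a + 1)(a + 2) vanishes at a ∈ {-2, -1, 2}; Q'(b) = 2b vanishes at b ∈ {0}.
Local minima of P (where P''>0): P(-2)=32, P(2)=-224. Local minima of Q: Q(0)=0.
So the global minimum of f is P(2) + Q(0) − 3 = -224 + 0 − 3 = -227, attained at (2, 0).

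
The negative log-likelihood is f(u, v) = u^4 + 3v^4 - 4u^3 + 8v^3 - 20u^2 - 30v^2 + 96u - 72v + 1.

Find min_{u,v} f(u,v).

f(u,v) separates as P(u) + Q(v) + 1, so its minimum is min P + min Q + 1.
P'(u) = 4(u - 4)(u - 2)(u + 3) vanishes at u ∈ {-3, 2, 4}; Q'(v) = 12(v - 2)(v + 1)(v + 3) vanishes at v ∈ {-3, -1, 2}.
Local minima of P (where P''>0): P(-3)=-279, P(4)=64. Local minima of Q: Q(-3)=-27, Q(2)=-152.
So the global minimum of f is P(-3) + Q(2) + 1 = -279 − 152 + 1 = -430, attained at (-3, 2).

-430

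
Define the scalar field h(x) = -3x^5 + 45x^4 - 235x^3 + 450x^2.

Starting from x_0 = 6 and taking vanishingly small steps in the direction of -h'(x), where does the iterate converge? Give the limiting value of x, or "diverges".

h'(x) = -15x(x - 5)(x - 4)(x - 3), so h'(6) = -540.
Gradient descent moves in the -h' direction, i.e. x is increasing.
There is no critical point above x=6, and h' keeps the same sign, so the iterate runs off to +∞.

diverges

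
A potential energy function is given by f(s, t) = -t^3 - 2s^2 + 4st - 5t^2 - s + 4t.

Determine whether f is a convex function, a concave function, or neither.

neither

The term -t^3 is cubic, so the Hessian is not constant.
∂²f/∂t² = -6t - 10, which takes both signs as t varies (negative for sufficiently large t). A diagonal entry of the Hessian changing sign means the Hessian is neither positive- nor negative-semidefinite on all of R^2.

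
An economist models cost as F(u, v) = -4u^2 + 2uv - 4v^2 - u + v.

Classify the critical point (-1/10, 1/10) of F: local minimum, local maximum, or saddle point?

The Hessian of F is constant: H = [[-8, 2], [2, -8]].
det(H) = (-8)·(-8) − 2² = 60.
det(H) > 0 and tr(H) = -16 < 0, so H is negative definite and the point is a local maximum.

local maximum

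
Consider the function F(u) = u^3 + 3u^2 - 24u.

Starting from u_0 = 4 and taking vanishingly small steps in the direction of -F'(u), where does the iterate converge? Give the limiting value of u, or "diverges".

2

F'(u) = 3(u - 2)(u + 4), so F'(4) = 48.
Gradient descent moves in the -F' direction, i.e. u is decreasing.
The nearest critical point in that direction is u = 2, where F'' = 18 > 0 (a local minimum). The iterate converges there.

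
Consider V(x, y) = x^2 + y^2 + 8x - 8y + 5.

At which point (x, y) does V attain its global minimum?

(-4, 4)

V(x,y) separates as P(x) + Q(y) + 5, so its minimum is min P + min Q + 5.
P'(x) = 2x + 8 vanishes at x ∈ {-4}; Q'(y) = 2y - 8 vanishes at y ∈ {4}.
Local minima of P (where P''>0): P(-4)=-16. Local minima of Q: Q(4)=-16.
So the global minimum of V is P(-4) + Q(4) + 5 = -16 − 16 + 5 = -27, attained at (-4, 4).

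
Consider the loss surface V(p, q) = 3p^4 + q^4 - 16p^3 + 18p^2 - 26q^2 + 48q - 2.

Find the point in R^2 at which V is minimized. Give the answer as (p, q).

(3, -4)

V(p,q) separates as A(p) + B(q) − 2, so its minimum is min A + min B − 2.
A'(p) = 12p(p - 3)(p - 1) vanishes at p ∈ {0, 1, 3}; B'(q) = 4(q - 3)(q - 1)(q + 4) vanishes at q ∈ {-4, 1, 3}.
Local minima of A (where A''>0): A(0)=0, A(3)=-27. Local minima of B: B(-4)=-352, B(3)=-9.
So the global minimum of V is A(3) + B(-4) − 2 = -27 − 352 − 2 = -381, attained at (3, -4).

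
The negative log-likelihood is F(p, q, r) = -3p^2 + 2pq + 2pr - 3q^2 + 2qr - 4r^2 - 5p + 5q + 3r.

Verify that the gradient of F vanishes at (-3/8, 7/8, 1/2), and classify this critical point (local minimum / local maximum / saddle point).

local maximum

∇F = (-6p + 2q + 2r - 5, 2p - 6q + 2r + 5, 2p + 2q - 8r + 3); substituting (-3/8, 7/8, 1/2) gives ∇F = (0, 0, 0), so (-3/8, 7/8, 1/2) is indeed a critical point.
The Hessian is constant: H = [[-6, 2, 2], [2, -6, 2], [2, 2, -8]].
Leading principal minors: Δ₁ = -6, Δ₂ = 32, Δ₃ = -192.
The minors alternate sign starting negative (−, +, −), so H is negative definite: a local maximum.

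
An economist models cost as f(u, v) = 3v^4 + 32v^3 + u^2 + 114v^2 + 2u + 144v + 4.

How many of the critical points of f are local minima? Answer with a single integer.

2

f separates as a function of u plus a function of v, so ∇f=0 decouples.
∂f/∂u = 2(u + 1) = 0 at u ∈ {-1}; ∂f/∂v = 12(v + 1)(v + 3)(v + 4) = 0 at v ∈ {-4, -3, -1}.
The Hessian is diagonal: diag(f_uu, f_vv). Second derivatives: f_uu(-1)=2; f_vv(-4)=36, f_vv(-3)=-24, f_vv(-1)=72.
Local minima occur where both diagonal entries positive: (-1, -4), (-1, -1). Count: 2.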